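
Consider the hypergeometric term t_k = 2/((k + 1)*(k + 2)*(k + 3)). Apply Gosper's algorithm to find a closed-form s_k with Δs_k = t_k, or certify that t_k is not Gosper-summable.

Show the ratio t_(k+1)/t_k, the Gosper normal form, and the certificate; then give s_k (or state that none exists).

s_k = k*(k + 3)/(2*(k + 1)*(k + 2))

Step 1: r(k) = (k + 1)/(k + 4).
Gosper form: A/B · C(k+1)/C(k) with A=k + 1, B=k + 4, C=1.
Set up (k + 1)·f(k+1) − (k + 3)·f(k) − (1) = 0.
deg f ≤ 2 (via 1,1,0).
Match coefficients ⇒ f(k) = k*(k + 3)/4.
So s_k = (B(k−1)f/C)·t_k = (k*(k + 3)**2/4)·t_k = k*(k + 3)/(2*(k + 1)*(k + 2)).
Δs = 2/(k**3 + 6*k**2 + 11*k + 6), as required.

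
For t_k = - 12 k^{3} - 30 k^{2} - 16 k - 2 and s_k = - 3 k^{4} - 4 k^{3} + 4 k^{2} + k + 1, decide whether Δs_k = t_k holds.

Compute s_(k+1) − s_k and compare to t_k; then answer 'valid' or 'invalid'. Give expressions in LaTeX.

s_(k+1) = -3*k**4 - 16*k**3 - 26*k**2 - 15*k - 1
s_(k+1) − s_k = -12*k**3 - 30*k**2 - 16*k - 2
(s_(k+1) − s_k) − t_k = 0

valid; difference matches t_k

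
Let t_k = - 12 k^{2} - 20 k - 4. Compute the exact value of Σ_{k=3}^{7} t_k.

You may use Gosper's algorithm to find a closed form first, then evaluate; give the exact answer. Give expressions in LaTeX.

Σ = -2140

r(k) = (3*k**2 + 11*k + 9)/(3*k**2 + 5*k + 1) after simplifying.
Take A(k)=1, B(k)=1, C(k)=k**2 + 5*k/3 + 1/3.
Solve (1)·f(k+1) − (1)·f(k) = k**2 + 5*k/3 + 1/3.
Degrees (0,0,2) ⇒ d ≤ 3.
Solve for f: f(k) = k*(k**2 + k - 1)/3 (degree 3 ≤ 3).
So s_k = (B(k−1)f/C)·t_k = (k*(k**2 + k - 1)/(3*k**2 + 5*k + 1))·t_k = 4*k*(-k**2 - k + 1).
s_(k+1) − s_k = -12*k**2 - 20*k - 4 = t_k.
Evaluate s at k=8 and k=3: -2272 and -132; difference -2140.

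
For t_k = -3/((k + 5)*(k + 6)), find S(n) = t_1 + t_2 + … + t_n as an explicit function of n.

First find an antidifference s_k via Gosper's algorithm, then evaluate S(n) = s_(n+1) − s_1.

Ratio r(k) = (k + 5)/(k + 7).
A = k + 5, B = k + 7, C = 1.
Solve (k + 5)·f(k+1) − (k + 6)·f(k) = 1.
From deg A=1, deg B=1, deg C=0: d=1.
Solving with deg f ≤ 1: f(k) = k/5.
Get s_k = R·t_k = -3*k/(5*k + 25) with R(k) = B(k−1)f(k)/C(k) = k*(k + 6)/5.
Verify: -3/(k**2 + 11*k + 30) matches t_k.
s_(n+1) = 3*(-n - 1)/(5*(n + 6)) and s_(1) = -1/10, so S(n) = -n/(2*n + 12).

S(n) = -n/(2*n + 12)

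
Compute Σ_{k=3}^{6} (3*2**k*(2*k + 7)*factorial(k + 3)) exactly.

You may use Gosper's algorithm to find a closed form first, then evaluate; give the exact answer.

Σ = 1393441920

Step 1: r(k) = 2*(k + 4)*(2*k + 9)/(2*k + 7).
Take A(k)=2*k + 8, B(k)=1, C(k)=k + 7/2.
Key eq: (2*k + 8)·f(k+1) = (1)·f(k) + (k + 7/2).
From deg A=1, deg B=0, deg C=1: d=0.
Solve for f: f(k) = 1/2 (degree 0 ≤ 0).
Certificate R = B(k−1)f/C = 1/(2*k + 7) gives s_k = 3*2**k*factorial(k + 3).
Verify: 3*2**k*(2*k + 7)*factorial(k + 3) matches t_k.
Telescoping: Σ = s_(7) − s_(3) = 1393459200 − (17280) = 1393441920.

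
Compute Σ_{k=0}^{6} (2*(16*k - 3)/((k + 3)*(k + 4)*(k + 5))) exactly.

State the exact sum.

Ratio r(k) = (k + 3)*(16*k + 13)/((k + 6)*(16*k - 3)).
So A=k + 3 and B=k + 6, with C=k - 3/16.
Set up (k + 3)·f(k+1) − (k + 5)·f(k) − (k - 3/16) = 0.
d = 2 from the (1,1,1) case.
A polynomial solution: f(k) = k*(15*k - 23)/128.
R(k) = B(k−1)·f(k)/C(k) = k*(k + 5)*(15*k - 23)/(8*(16*k - 3)); s_k = R·t_k = k*(15*k - 23)/(4*(k + 3)*(k + 4)).
Verify: 2*(16*k - 3)/(k**3 + 12*k**2 + 47*k + 60) matches t_k.
Sum = s_(7) − s_(0); s_(7) = 287/220, s_(0) = 0 ⇒ 287/220.

Σ = 287/220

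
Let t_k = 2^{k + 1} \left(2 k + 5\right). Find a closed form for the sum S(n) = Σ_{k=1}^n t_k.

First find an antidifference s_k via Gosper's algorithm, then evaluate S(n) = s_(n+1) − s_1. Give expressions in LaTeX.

Ratio r(k) = 2*(2*k + 7)/(2*k + 5).
Normal form (A,B,C) = (2, 1, k + 5/2).
f must satisfy (2)·f(k+1) − (1)·f(k) = k + 5/2.
d = 1 from the (0,0,1) case.
A polynomial solution: f(k) = (2*k + 1)/2.
Certificate R = B(k−1)f/C = (2*k + 1)/(2*k + 5) gives s_k = 2**(k + 1)*(2*k + 1).
Verify: 2**(k + 1)*(2*k + 5) matches t_k.
Evaluate: s_(n+1) = 2**(n + 2)*(2*n + 3); subtract s_(1) = 12 ⇒ S(n) = 8*2**n*n + 12*2**n - 12.

S(n) = 8 \cdot 2^{n} n + 12 \cdot 2^{n} - 12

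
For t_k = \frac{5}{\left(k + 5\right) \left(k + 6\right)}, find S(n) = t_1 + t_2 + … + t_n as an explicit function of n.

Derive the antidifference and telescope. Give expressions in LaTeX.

r(k) = (k + 5)/(k + 7) after simplifying.
Take A(k)=k + 5, B(k)=k + 7, C(k)=1.
Set up (k + 5)·f(k+1) − (k + 6)·f(k) − (1) = 0.
Bound: deg f ≤ 1.
Solving with deg f ≤ 1: f(k) = k/5.
Then R = B(k−1)f/C = k*(k + 6)/5, so s_k = R(k)·t_k = k/(k + 5).
s_(k+1) − s_k = 5/(k**2 + 11*k + 30) = t_k.
Evaluate: s_(n+1) = (n + 1)/(n + 6); subtract s_(1) = 1/6 ⇒ S(n) = 5*n/(6*(n + 6)).

S(n) = \frac{5 n}{6 \left(n + 6\right)}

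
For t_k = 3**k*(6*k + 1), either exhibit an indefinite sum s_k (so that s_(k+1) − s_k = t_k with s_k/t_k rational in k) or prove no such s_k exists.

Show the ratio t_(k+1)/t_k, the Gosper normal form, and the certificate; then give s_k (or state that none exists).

Ratio r(k) = 3*(6*k + 7)/(6*k + 1).
Take A(k)=3, B(k)=1, C(k)=k + 1/6.
Need (3)·f(k+1) − (1)·f(k) = k + 1/6.
d = 1 from the (0,0,1) case.
Match coefficients ⇒ f(k) = (3*k - 4)/6.
Certificate R = B(k−1)f/C = (3*k - 4)/(6*k + 1) gives s_k = 3**k*(3*k - 4).
Δs = 3**k*(6*k + 1), as required.

s_k = 3**k*(3*k - 4)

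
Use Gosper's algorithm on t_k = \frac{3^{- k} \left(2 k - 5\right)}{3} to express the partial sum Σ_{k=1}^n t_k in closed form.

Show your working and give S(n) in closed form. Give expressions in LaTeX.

r(k) = (2*k - 3)/(3*(2*k - 5)) after simplifying.
Normal form (A,B,C) = (1/3, 1, k - 5/2).
Key eq: (1/3)·f(k+1) = (1)·f(k) + (k - 5/2).
From deg A=0, deg B=0, deg C=1: d=1.
Coefficient equations give f(k) = -3*(k - 2)/2.
Then R = B(k−1)f/C = -3*(k - 2)/(2*k - 5), so s_k = R(k)·t_k = (2 - k)/3**k.
Verify: (2*k - 5)/(3*3**k) matches t_k.
s_(n+1) = 3**(-n - 1)*(1 - n) and s_(1) = 1/3, so S(n) = 3**(-n - 1)*(-3**n - n + 1).

S(n) = 3^{- n - 1} \left(- 3^{n} - n + 1\right)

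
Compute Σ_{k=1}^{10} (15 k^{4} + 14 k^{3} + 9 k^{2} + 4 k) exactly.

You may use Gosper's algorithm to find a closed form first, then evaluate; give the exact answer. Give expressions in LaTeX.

Ratio r(k) = (15*k**4 + 74*k**3 + 141*k**2 + 124*k + 42)/(k*(15*k**3 + 14*k**2 + 9*k + 4)).
A = 1, B = 1, C = k**4 + 14*k**3/15 + 3*k**2/5 + 4*k/15.
f must satisfy (1)·f(k+1) − (1)·f(k) = k**4 + 14*k**3/15 + 3*k**2/5 + 4*k/15.
Bound: deg f ≤ 5.
Match coefficients ⇒ f(k) = k*(k - 1)*(3*k**3 - k**2 + 1)/15.
R(k) = B(k−1)·f(k)/C(k) = (k - 1)*(3*k**3 - k**2 + 1)/(15*k**3 + 14*k**2 + 9*k + 4); s_k = R·t_k = k*(3*k**4 - 4*k**3 + k**2 + k - 1).
Δs = k*(15*k**3 + 14*k**2 + 9*k + 4), as required.
Sum = s_(11) − s_(1); s_(11) = 426030, s_(1) = 0 ⇒ 426030.

Σ = 426030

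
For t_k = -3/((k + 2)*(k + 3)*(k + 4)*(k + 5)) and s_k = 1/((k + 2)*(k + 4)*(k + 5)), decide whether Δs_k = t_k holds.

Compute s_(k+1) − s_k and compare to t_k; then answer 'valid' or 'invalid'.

Invalid: residual 8/(k**5 + 20*k**4 + 155*k**3 + 580*k**2 + 1044*k + 720) ≠ 0.

s_(k+1) = 1/((k + 3)*(k + 5)*(k + 6))
s_(k+1) − s_k = ((k + 2)*(k + 4) - (k + 3)*(k + 6))/((k + 2)*(k + 3)*(k + 4)*(k + 5)*(k + 6))
(s_(k+1) − s_k) − t_k = 8/(k**5 + 20*k**4 + 155*k**3 + 580*k**2 + 1044*k + 720)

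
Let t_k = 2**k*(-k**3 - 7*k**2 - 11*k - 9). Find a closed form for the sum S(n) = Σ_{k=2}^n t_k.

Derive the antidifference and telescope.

r(k) = 2*(k**3 + 10*k**2 + 28*k + 28)/(k**3 + 7*k**2 + 11*k + 9) after simplifying.
So A=2 and B=1, with C=k**3 + 7*k**2 + 11*k + 9.
Key eq: (2)·f(k+1) = (1)·f(k) + (k**3 + 7*k**2 + 11*k + 9).
Bound: deg f ≤ 3.
A polynomial solution: f(k) = k**3 + k**2 + k + 3.
So s_k = (B(k−1)f/C)·t_k = ((k**3 + k**2 + k + 3)/(k**3 + 7*k**2 + 11*k + 9))·t_k = 2**k*(-k**3 - k**2 - k - 3).
Δs = 2**k*(-k**3 - 7*k**2 - 11*k - 9), as required.
Evaluate: s_(n+1) = 2**(n + 1)*(-n**3 - 4*n**2 - 6*n - 6); subtract s_(2) = -68 ⇒ S(n) = -2*2**n*n**3 - 8*2**n*n**2 - 12*2**n*n - 12*2**n + 68.

S(n) = -2*2**n*n**3 - 8*2**n*n**2 - 12*2**n*n - 12*2**n + 68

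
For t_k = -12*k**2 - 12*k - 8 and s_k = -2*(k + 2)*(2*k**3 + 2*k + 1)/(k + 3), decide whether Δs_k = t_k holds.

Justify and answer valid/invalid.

Invalid: residual 2*(4*k**3 + 24*k**2 + 20*k + 11)/(k**2 + 7*k + 12) ≠ 0.

s_(k+1) = -2*(k + 3)*(2*k + 2*(k + 1)**3 + 3)/(k + 4)
s_(k+1) − s_k = 2*(-6*k**4 - 44*k**3 - 94*k**2 - 80*k - 37)/(k**2 + 7*k + 12)
(s_(k+1) − s_k) − t_k = 2*(4*k**3 + 24*k**2 + 20*k + 11)/(k**2 + 7*k + 12)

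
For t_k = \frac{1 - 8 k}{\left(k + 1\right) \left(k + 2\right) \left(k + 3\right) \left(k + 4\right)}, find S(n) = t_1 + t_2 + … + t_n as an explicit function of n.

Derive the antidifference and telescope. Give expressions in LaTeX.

Ratio r(k) = (k + 1)*(8*k + 7)/((k + 5)*(8*k - 1)).
Normal form (A,B,C) = (k + 1, k + 5, k - 1/8).
Key eq: (k + 1)·f(k+1) = (k + 4)·f(k) + (k - 1/8).
d = 3 from the (1,1,1) case.
A polynomial solution: f(k) = k*(k**2 + 6*k - 13)/48.
Certificate R = B(k−1)f/C = k*(k + 4)*(k**2 + 6*k - 13)/(6*(8*k - 1)) gives s_k = k*(-k**2 - 6*k + 13)/(6*(k + 1)*(k + 2)*(k + 3)).
Check: Δs_k = (1 - 8*k)/(k**4 + 10*k**3 + 35*k**2 + 50*k + 24). ✓
s_(n+1) = (-n**3 - 9*n**2 - 2*n + 6)/(6*(n**3 + 9*n**2 + 26*n + 24)) and s_(1) = 1/24, so S(n) = n*(-5*n**2 - 45*n - 34)/(24*(n**3 + 9*n**2 + 26*n + 24)).

S(n) = \frac{n \left(- 5 n^{2} - 45 n - 34\right)}{24 \left(n^{3} + 9 n^{2} + 26 n + 24\right)}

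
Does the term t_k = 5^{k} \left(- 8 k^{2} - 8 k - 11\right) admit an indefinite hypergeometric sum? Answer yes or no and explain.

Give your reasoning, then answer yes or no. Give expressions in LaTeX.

r(k) = 5*(8*k**2 + 24*k + 27)/(8*k**2 + 8*k + 11) after simplifying.
Take A(k)=5, B(k)=1, C(k)=k**2 + k + 11/8.
Solve (5)·f(k+1) − (1)·f(k) = k**2 + k + 11/8.
From deg A=0, deg B=0, deg C=2: d=2.
A polynomial solution: f(k) = (2*k**2 - 3*k + 4)/8.
Certificate R = B(k−1)f/C = (2*k**2 - 3*k + 4)/(8*k**2 + 8*k + 11) gives s_k = 5**k*(-2*k**2 + 3*k - 4).
Δs = 5**k*(-8*k**2 - 8*k - 11), as required.

Yes. s_k = 5^{k} \left(- 2 k^{2} + 3 k - 4\right).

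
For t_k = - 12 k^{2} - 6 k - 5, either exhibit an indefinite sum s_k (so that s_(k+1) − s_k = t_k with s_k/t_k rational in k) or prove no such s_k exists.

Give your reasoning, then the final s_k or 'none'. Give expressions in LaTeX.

Compute t_(k+1)/t_k: get (12*k**2 + 30*k + 23)/(12*k**2 + 6*k + 5).
Normal form (A,B,C) = (1, 1, k**2 + k/2 + 5/12).
Key eq: (1)·f(k+1) = (1)·f(k) + (k**2 + k/2 + 5/12).
Degrees (0,0,2) ⇒ d ≤ 3.
Solving with deg f ≤ 3: f(k) = k*(4*k**2 - 3*k + 4)/12.
Certificate R = B(k−1)f/C = k*(4*k**2 - 3*k + 4)/(12*k**2 + 6*k + 5) gives s_k = k*(-4*k**2 + 3*k - 4).
Check: Δs_k = -12*k**2 - 6*k - 5. ✓

s_k = k \left(- 4 k^{2} + 3 k - 4\right)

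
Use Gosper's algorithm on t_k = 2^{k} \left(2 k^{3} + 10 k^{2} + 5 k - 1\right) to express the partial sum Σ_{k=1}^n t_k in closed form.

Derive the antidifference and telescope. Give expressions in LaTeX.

S(n) = 4 \cdot 2^{n} n^{3} + 8 \cdot 2^{n} n^{2} + 6 \cdot 2^{n} n - 4 \cdot 2^{n} + 4

r(k) = 2*(2*k**3 + 16*k**2 + 31*k + 16)/(2*k**3 + 10*k**2 + 5*k - 1) after simplifying.
A = 2, B = 1, C = k**3 + 5*k**2 + 5*k/2 - 1/2.
Key eq: (2)·f(k+1) = (1)·f(k) + (k**3 + 5*k**2 + 5*k/2 - 1/2).
Bound: deg f ≤ 3.
A polynomial solution: f(k) = (2*k**3 - 2*k**2 + k - 3)/2.
Then R = B(k−1)f/C = (2*k**3 - 2*k**2 + k - 3)/(2*k**3 + 10*k**2 + 5*k - 1), so s_k = R(k)·t_k = 2**k*(2*k**3 - 2*k**2 + k - 3).
Check: Δs_k = 2**k*(2*k**3 + 10*k**2 + 5*k - 1). ✓
s_(n+1) = 2**(n + 1)*(2*n**3 + 4*n**2 + 3*n - 2) and s_(1) = -4, so S(n) = 4*2**n*n**3 + 8*2**n*n**2 + 6*2**n*n - 4*2**n + 4.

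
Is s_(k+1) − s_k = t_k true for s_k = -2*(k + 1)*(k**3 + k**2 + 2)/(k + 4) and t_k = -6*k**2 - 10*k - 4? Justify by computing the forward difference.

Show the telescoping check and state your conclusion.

s_(k+1) = -2*(k + 2)*((k + 1)**3 + (k + 1)**2 + 2)/(k + 5)
s_(k+1) − s_k = 2*(-3*k**4 - 26*k**3 - 59*k**2 - 52*k - 22)/(k**2 + 9*k + 20)
(s_(k+1) − s_k) − t_k = 12*(k**3 + 8*k**2 + 11*k + 3)/(k**2 + 9*k + 20)

Invalid: residual 12*(k**3 + 8*k**2 + 11*k + 3)/(k**2 + 9*k + 20) ≠ 0.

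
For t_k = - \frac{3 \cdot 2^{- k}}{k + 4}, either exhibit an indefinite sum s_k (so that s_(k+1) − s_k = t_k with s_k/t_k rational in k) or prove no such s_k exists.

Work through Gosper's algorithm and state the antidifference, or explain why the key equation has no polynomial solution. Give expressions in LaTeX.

none (Gosper's algorithm certifies no s_k)

t_(k+1)/t_k = (k + 4)/(2*(k + 5)).
Take A(k)=k/2 + 2, B(k)=k + 5, C(k)=1.
Set up (k/2 + 2)·f(k+1) − (k + 4)·f(k) − (1) = 0.
deg f ≤ -1 (via 1,1,0).
Negative degree bound (-1): no f exists, t_k not Gosper-summable.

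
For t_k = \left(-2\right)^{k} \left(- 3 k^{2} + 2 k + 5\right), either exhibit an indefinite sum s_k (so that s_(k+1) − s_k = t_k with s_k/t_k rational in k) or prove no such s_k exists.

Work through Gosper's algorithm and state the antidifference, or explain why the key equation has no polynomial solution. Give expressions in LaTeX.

t_(k+1)/t_k = 2*(-3*k**2 - 4*k + 4)/(3*k**2 - 2*k - 5).
Factor: A=-2; B=1; C=k**2 - 2*k/3 - 5/3.
Need (-2)·f(k+1) − (1)·f(k) = k**2 - 2*k/3 - 5/3.
Bound: deg f ≤ 2.
Solve for f: f(k) = -(k**2 - 2*k - 1)/3 (degree 2 ≤ 2).
Then R = B(k−1)f/C = -(k**2 - 2*k - 1)/((k + 1)*(3*k - 5)), so s_k = R(k)·t_k = (-2)**k*(k**2 - 2*k - 1).
Δs = (-2)**k*(-3*k**2 + 2*k + 5), as required.

s_k = \left(-2\right)^{k} \left(k^{2} - 2 k - 1\right)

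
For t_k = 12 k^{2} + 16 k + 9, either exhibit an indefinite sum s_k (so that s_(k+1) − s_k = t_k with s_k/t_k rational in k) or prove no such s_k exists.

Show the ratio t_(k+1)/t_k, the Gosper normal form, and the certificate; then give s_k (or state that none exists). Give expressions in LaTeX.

s_k = k \left(4 k^{2} + 2 k + 3\right)

t_(k+1)/t_k = (12*k**2 + 40*k + 37)/(12*k**2 + 16*k + 9).
So A=1 and B=1, with C=k**2 + 4*k/3 + 3/4.
Key eq: (1)·f(k+1) = (1)·f(k) + (k**2 + 4*k/3 + 3/4).
From deg A=0, deg B=0, deg C=2: d=3.
Solve for f: f(k) = k*(4*k**2 + 2*k + 3)/12 (degree 3 ≤ 3).
Then R = B(k−1)f/C = k*(4*k**2 + 2*k + 3)/(12*k**2 + 16*k + 9), so s_k = R(k)·t_k = k*(4*k**2 + 2*k + 3).
Verify: 12*k**2 + 16*k + 9 matches t_k.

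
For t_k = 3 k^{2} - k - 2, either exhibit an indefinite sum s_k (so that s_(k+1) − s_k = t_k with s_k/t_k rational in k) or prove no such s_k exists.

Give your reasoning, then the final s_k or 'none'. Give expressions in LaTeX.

s_k = k \left(k^{2} - 2 k - 1\right)

t_(k+1)/t_k = k*(3*k + 5)/(3*k**2 - k - 2).
Gosper form: A/B · C(k+1)/C(k) with A=1, B=1, C=k**2 - k/3 - 2/3.
Set up (1)·f(k+1) − (1)·f(k) − (k**2 - k/3 - 2/3) = 0.
deg f ≤ 3 (via 0,0,2).
Match coefficients ⇒ f(k) = k*(k**2 - 2*k - 1)/3.
Certificate R = B(k−1)f/C = k*(k**2 - 2*k - 1)/((k - 1)*(3*k + 2)) gives s_k = k*(k**2 - 2*k - 1).
s_(k+1) − s_k = 3*k**2 - k - 2 = t_k.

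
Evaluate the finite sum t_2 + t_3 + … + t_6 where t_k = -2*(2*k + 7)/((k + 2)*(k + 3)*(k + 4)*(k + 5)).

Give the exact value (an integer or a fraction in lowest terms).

Step 1: r(k) = (k + 2)*(2*k + 9)/((k + 6)*(2*k + 7)).
Take A(k)=k + 2, B(k)=k + 6, C(k)=k + 7/2.
f must satisfy (k + 2)·f(k+1) − (k + 5)·f(k) = k + 7/2.
d = 3 from the (1,1,1) case.
Match coefficients ⇒ f(k) = k*(k + 3)*(k + 6)/16.
R(k) = B(k−1)·f(k)/C(k) = k*(k + 3)*(k + 5)*(k + 6)/(8*(2*k + 7)); s_k = R·t_k = k*(-k - 6)/(4*(k**2 + 6*k + 8)).
Verify: 2*(-2*k - 7)/(k**4 + 14*k**3 + 71*k**2 + 154*k + 120) matches t_k.
Σ_(k=2)^(6) t_k = s_(7) − s_(2) = -91/396 − (-1/6) = -25/396.

Σ = -25/396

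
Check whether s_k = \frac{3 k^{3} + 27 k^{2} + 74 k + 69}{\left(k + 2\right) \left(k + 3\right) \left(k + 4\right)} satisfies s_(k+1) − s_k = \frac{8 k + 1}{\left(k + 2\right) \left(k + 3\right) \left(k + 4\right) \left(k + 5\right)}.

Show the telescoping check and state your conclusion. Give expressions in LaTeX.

s_(k+1) = (74*k + 3*(k + 1)**3 + 27*(k + 1)**2 + 143)/((k + 3)*(k + 4)*(k + 5))
s_(k+1) − s_k = (8*k + 1)/(k**4 + 14*k**3 + 71*k**2 + 154*k + 120)
(s_(k+1) − s_k) − t_k = 0

valid; difference matches t_k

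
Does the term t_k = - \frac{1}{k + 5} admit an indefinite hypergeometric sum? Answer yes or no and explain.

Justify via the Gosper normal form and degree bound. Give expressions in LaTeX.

No — t_k has no hypergeometric antidifference.

t_(k+1)/t_k = (k + 5)/(k + 6).
Normal form (A,B,C) = (k + 5, k + 6, 1).
Key eq: (k + 5)·f(k+1) = (k + 5)·f(k) + (1).
Degrees (1,1,0) ⇒ d ≤ 0.
Write f(k) = c0. Then LHS − RHS = -1, requiring -1 = 0: contradictory. No certificate.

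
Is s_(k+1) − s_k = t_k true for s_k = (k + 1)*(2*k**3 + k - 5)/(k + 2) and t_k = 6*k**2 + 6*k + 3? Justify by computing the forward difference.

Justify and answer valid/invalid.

Invalid: residual (-4*k**3 - 18*k**2 - 14*k - 11)/(k**2 + 5*k + 6) ≠ 0.

s_(k+1) = (k + 2)*(k + 2*(k + 1)**3 - 4)/(k + 3)
s_(k+1) − s_k = (6*k**4 + 32*k**3 + 51*k**2 + 37*k + 7)/(k**2 + 5*k + 6)
(s_(k+1) − s_k) − t_k = (-4*k**3 - 18*k**2 - 14*k - 11)/(k**2 + 5*k + 6)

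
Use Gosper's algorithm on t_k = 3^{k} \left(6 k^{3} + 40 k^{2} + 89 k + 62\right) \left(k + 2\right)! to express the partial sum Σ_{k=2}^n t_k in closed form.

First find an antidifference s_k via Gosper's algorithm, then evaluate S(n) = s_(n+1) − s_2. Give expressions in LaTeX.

S(n) = 6 \cdot 3^{n} n^{2} \left(n + 3\right)! + 24 \cdot 3^{n} n \left(n + 3\right)! + 21 \cdot 3^{n} \left(n + 3\right)! - 3672

Compute t_(k+1)/t_k: get 3*(6*k**4 + 76*k**3 + 361*k**2 + 758*k + 591)/(6*k**3 + 40*k**2 + 89*k + 62).
Factor: A=3*k + 9; B=1; C=k**3 + 20*k**2/3 + 89*k/6 + 31/3.
Solve (3*k + 9)·f(k+1) − (1)·f(k) = k**3 + 20*k**2/3 + 89*k/6 + 31/3.
From deg A=1, deg B=0, deg C=3: d=2.
Coefficient equations give f(k) = (2*k**2 + 4*k + 1)/6.
Then R = B(k−1)f/C = (2*k**2 + 4*k + 1)/(6*k**3 + 40*k**2 + 89*k + 62), so s_k = R(k)·t_k = 3**k*(2*k**2 + 4*k + 1)*factorial(k + 2).
Check: Δs_k = 3**k*(6*k**3 + 40*k**2 + 89*k + 62)*factorial(k + 2). ✓
Telescope: S(n) = s_(n+1) − s_(2) = 3**(n + 1)*(2*n**2 + 8*n + 7)*factorial(n + 3) − (3672) = 6*3**n*n**2*factorial(n + 3) + 24*3**n*n*factorial(n + 3) + 21*3**n*factorial(n + 3) - 3672.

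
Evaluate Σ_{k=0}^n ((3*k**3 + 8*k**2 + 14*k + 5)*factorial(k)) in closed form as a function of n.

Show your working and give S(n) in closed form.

r(k) = (3*k**4 + 20*k**3 + 56*k**2 + 69*k + 30)/(3*k**3 + 8*k**2 + 14*k + 5) after simplifying.
Take A(k)=k + 1, B(k)=1, C(k)=k**3 + 8*k**2/3 + 14*k/3 + 5/3.
Solve (k + 1)·f(k+1) − (1)·f(k) = k**3 + 8*k**2/3 + 14*k/3 + 5/3.
Bound: deg f ≤ 2.
Match coefficients ⇒ f(k) = (3*k**2 + 2*k + 3)/3.
Get s_k = R·t_k = (3*k**2 + 2*k + 3)*factorial(k) with R(k) = B(k−1)f(k)/C(k) = (3*k**2 + 2*k + 3)/(3*k**3 + 8*k**2 + 14*k + 5).
Check: Δs_k = (3*k**3 + 8*k**2 + 14*k + 5)*factorial(k). ✓
s_(n+1) = (3*n**2 + 8*n + 8)*factorial(n + 1) and s_(0) = 3, so S(n) = 3*n**3*factorial(n) + 11*n**2*factorial(n) + 16*n*factorial(n) + 8*factorial(n) - 3.

S(n) = 3*n**3*factorial(n) + 11*n**2*factorial(n) + 16*n*factorial(n) + 8*factorial(n) - 3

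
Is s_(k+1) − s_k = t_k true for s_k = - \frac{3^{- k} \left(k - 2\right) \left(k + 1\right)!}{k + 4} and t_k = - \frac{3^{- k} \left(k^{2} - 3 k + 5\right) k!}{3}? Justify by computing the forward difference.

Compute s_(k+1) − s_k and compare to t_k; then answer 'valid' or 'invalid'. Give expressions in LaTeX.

Invalid: residual \frac{3^{- k} \left(k^{3} + k^{2} - 10 k + 26\right) k!}{\left(k + 4\right) \left(k + 5\right)} ≠ 0.

s_(k+1) = -(k - 1)*factorial(k + 2)/(3*3**k*(k + 5))
s_(k+1) − s_k = -(k**3 + 2*k**2 - 7*k + 22)*factorial(k + 1)/(3*3**k*(k + 4)*(k + 5))
(s_(k+1) − s_k) − t_k = (k**3 + k**2 - 10*k + 26)*factorial(k)/(3**k*(k + 4)*(k + 5))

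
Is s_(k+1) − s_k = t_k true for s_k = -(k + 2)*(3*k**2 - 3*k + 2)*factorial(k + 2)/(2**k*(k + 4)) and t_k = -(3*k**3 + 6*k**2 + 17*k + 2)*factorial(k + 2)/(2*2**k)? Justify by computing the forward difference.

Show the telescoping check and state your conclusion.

Invalid: residual (3*k**4 + 18*k**3 + 35*k**2 + 76*k + 4)*factorial(k + 2)/(2**k*(k + 4)*(k + 5)) ≠ 0.

s_(k+1) = -(k + 3)*(3*k**2 + 3*k + 2)*factorial(k + 3)/(2*2**k*(k + 5))
s_(k+1) − s_k = -(3*k**5 + 27*k**4 + 95*k**3 + 205*k**2 + 206*k + 32)*factorial(k + 2)/(2*2**k*(k + 4)*(k + 5))
(s_(k+1) − s_k) − t_k = (3*k**4 + 18*k**3 + 35*k**2 + 76*k + 4)*factorial(k + 2)/(2**k*(k + 4)*(k + 5))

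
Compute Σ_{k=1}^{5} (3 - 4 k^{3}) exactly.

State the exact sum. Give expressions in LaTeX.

r(k) = (4*(k + 1)**3 - 3)/(4*k**3 - 3) after simplifying.
Take A(k)=1, B(k)=1, C(k)=k**3 - 3/4.
Set up (1)·f(k+1) − (1)·f(k) − (k**3 - 3/4) = 0.
d = 4 from the (0,0,3) case.
Solve for f: f(k) = k*(k**3 - 2*k**2 + k - 3)/4 (degree 4 ≤ 4).
Then R = B(k−1)f/C = k*(k**3 - 2*k**2 + k - 3)/(4*k**3 - 3), so s_k = R(k)·t_k = k*(-k**3 + 2*k**2 - k + 3).
Check: Δs_k = 3 - 4*k**3. ✓
Σ_(k=1)^(5) t_k = s_(6) − s_(1) = -882 − (3) = -885.

Σ = -885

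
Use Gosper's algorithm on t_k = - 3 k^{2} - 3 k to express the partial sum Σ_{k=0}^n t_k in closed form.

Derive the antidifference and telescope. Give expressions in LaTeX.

S(n) = n \left(- n^{2} - 3 n - 2\right)

Ratio r(k) = (k + 2)/k.
So A=1 and B=1, with C=k**2 + k.
f must satisfy (1)·f(k+1) − (1)·f(k) = k**2 + k.
deg f ≤ 3 (via 0,0,2).
A polynomial solution: f(k) = k*(k - 1)*(k + 1)/3.
Certificate R = B(k−1)f/C = (k - 1)/3 gives s_k = -k**3 + k.
s_(k+1) − s_k = 3*k*(-k - 1) = t_k.
s_(n+1) = n*(-n**2 - 3*n - 2) and s_(0) = 0, so S(n) = n*(-n**2 - 3*n - 2).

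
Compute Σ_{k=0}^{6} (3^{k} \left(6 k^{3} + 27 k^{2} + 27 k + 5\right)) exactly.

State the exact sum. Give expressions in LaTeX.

Compute t_(k+1)/t_k: get 3*(6*k**3 + 45*k**2 + 99*k + 65)/(6*k**3 + 27*k**2 + 27*k + 5).
Gosper form: A/B · C(k+1)/C(k) with A=3, B=1, C=k**3 + 9*k**2/2 + 9*k/2 + 5/6.
Solve (3)·f(k+1) − (1)·f(k) = k**3 + 9*k**2/2 + 9*k/2 + 5/6.
Bound: deg f ≤ 3.
Solve for f: f(k) = (3*k**3 - 2)/6 (degree 3 ≤ 3).
Then R = B(k−1)f/C = (3*k**3 - 2)/(6*k**3 + 27*k**2 + 27*k + 5), so s_k = R(k)·t_k = 3**k*(3*k**3 - 2).
s_(k+1) − s_k = 3**k*(-3*k**3 + 9*(k + 1)**3 - 4) = t_k.
Evaluate s at k=7 and k=0: 2246049 and -2; difference 2246051.

Σ = 2246051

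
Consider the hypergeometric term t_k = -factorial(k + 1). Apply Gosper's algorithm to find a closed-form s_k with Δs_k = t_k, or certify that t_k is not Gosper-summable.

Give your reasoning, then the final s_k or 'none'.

t_(k+1)/t_k = k + 2.
Gosper form: A/B · C(k+1)/C(k) with A=k + 2, B=1, C=1.
Key eq: (k + 2)·f(k+1) = (1)·f(k) + (1).
Bound: deg f ≤ -1.
Bound -1 < 0, so the key equation has no polynomial solution.

none (Gosper's algorithm certifies no s_k)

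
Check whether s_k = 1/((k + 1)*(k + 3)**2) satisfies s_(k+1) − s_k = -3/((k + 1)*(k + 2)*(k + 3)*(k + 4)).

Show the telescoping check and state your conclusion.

s_(k+1) = 1/((k + 2)*(k + 4)**2)
s_(k+1) − s_k = 1/((k + 2)*(k + 4)**2) - 1/((k + 1)*(k + 3)**2)
(s_(k+1) − s_k) − t_k = (4*k + 13)/(k**6 + 17*k**5 + 117*k**4 + 415*k**3 + 794*k**2 + 768*k + 288)

Invalid: residual (4*k + 13)/(k**6 + 17*k**5 + 117*k**4 + 415*k**3 + 794*k**2 + 768*k + 288) ≠ 0.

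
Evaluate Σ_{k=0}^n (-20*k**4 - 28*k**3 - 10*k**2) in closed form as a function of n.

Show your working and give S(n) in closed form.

t_(k+1)/t_k = (k + 1)**2*(14*k + 10*(k + 1)**2 + 19)/(k**2*(10*k**2 + 14*k + 5)).
Gosper form: A/B · C(k+1)/C(k) with A=1, B=1, C=k**4 + 7*k**3/5 + k**2/2.
Need (1)·f(k+1) − (1)·f(k) = k**4 + 7*k**3/5 + k**2/2.
Degrees (0,0,4) ⇒ d ≤ 5.
A polynomial solution: f(k) = k*(k - 1)*(4*k**3 + k**2 - 3*k - 1)/20.
R(k) = B(k−1)·f(k)/C(k) = (k - 1)*(4*k**3 + k**2 - 3*k - 1)/(2*k*(10*k**2 + 14*k + 5)); s_k = R·t_k = k*(-4*k**4 + 3*k**3 + 4*k**2 - 2*k - 1).
Δs = k**2*(-20*k**2 - 28*k - 10), as required.
Telescope: S(n) = s_(n+1) − s_(0) = n*(-4*n**4 - 17*n**3 - 24*n**2 - 12*n - 1) − (0) = n*(-4*n**4 - 17*n**3 - 24*n**2 - 12*n - 1).

S(n) = n*(-4*n**4 - 17*n**3 - 24*n**2 - 12*n - 1)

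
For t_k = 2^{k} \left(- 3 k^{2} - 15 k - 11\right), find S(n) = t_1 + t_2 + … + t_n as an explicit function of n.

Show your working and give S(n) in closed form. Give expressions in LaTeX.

Ratio r(k) = 2*(3*k**2 + 21*k + 29)/(3*k**2 + 15*k + 11).
Normal form (A,B,C) = (2, 1, k**2 + 5*k + 11/3).
f must satisfy (2)·f(k+1) − (1)·f(k) = k**2 + 5*k + 11/3.
deg f ≤ 2 (via 0,0,2).
A polynomial solution: f(k) = (3*k**2 + 3*k - 1)/3.
Then R = B(k−1)f/C = (3*k**2 + 3*k - 1)/(3*k**2 + 15*k + 11), so s_k = R(k)·t_k = 2**k*(-3*k**2 - 3*k + 1).
Verify: 2**k*(-3*k**2 - 15*k - 11) matches t_k.
Evaluate: s_(n+1) = 2**(n + 1)*(-3*n**2 - 9*n - 5); subtract s_(1) = -10 ⇒ S(n) = -6*2**n*n**2 - 18*2**n*n - 10*2**n + 10.

S(n) = - 6 \cdot 2^{n} n^{2} - 18 \cdot 2^{n} n - 10 \cdot 2^{n} + 10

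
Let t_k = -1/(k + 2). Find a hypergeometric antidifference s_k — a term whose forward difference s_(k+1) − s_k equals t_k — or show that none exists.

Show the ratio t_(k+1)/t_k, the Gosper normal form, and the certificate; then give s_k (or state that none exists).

not Gosper-summable; s_k does not exist

The ratio is (k + 2)/(k + 3).
Factor: A=k + 2; B=k + 3; C=1.
Solve (k + 2)·f(k+1) − (k + 2)·f(k) = 1.
Bound: deg f ≤ 0.
Write f(k) = c0. Then LHS − RHS = -1, requiring -1 = 0: contradictory. No certificate.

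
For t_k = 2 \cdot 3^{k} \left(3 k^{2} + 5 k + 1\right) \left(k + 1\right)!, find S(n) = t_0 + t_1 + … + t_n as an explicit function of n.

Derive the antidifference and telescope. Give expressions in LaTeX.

S(n) = 6 \cdot 3^{n} n \left(n + 2\right)! + 2

Step 1: r(k) = 3*(3*k**3 + 17*k**2 + 31*k + 18)/(3*k**2 + 5*k + 1).
Gosper form: A/B · C(k+1)/C(k) with A=3*k + 6, B=1, C=k**2 + 5*k/3 + 1/3.
Solve (3*k + 6)·f(k+1) − (1)·f(k) = k**2 + 5*k/3 + 1/3.
d = 1 from the (1,0,2) case.
A polynomial solution: f(k) = (k - 1)/3.
R(k) = B(k−1)·f(k)/C(k) = (k - 1)/(3*k**2 + 5*k + 1); s_k = R·t_k = 2*3**k*(k - 1)*factorial(k + 1).
Δs = 2*3**k*(3*k**2 + 5*k + 1)*factorial(k + 1), as required.
s_(n+1) = 6*3**n*n*factorial(n + 2) and s_(0) = -2, so S(n) = 6*3**n*n*factorial(n + 2) + 2.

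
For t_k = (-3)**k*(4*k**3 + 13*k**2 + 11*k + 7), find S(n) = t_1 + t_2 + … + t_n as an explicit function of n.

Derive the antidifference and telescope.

r(k) = 3*(-4*k**3 - 25*k**2 - 49*k - 35)/(4*k**3 + 13*k**2 + 11*k + 7) after simplifying.
Factor: A=-3; B=1; C=k**3 + 13*k**2/4 + 11*k/4 + 7/4.
f must satisfy (-3)·f(k+1) − (1)·f(k) = k**3 + 13*k**2/4 + 11*k/4 + 7/4.
deg f ≤ 3 (via 0,0,3).
A polynomial solution: f(k) = -(k**3 + k**2 - k + 1)/4.
Get s_k = R·t_k = (-3)**k*(-k**3 - k**2 + k - 1) with R(k) = B(k−1)f(k)/C(k) = -(k**3 + k**2 - k + 1)/(4*k**3 + 13*k**2 + 11*k + 7).
Check: Δs_k = (-3)**k*(4*k**3 + 13*k**2 + 11*k + 7). ✓
s_(n+1) = 3*(-3)**n*(n**3 + 4*n**2 + 4*n + 2) and s_(1) = 6, so S(n) = 3*(-3)**n*n**3 + 12*(-3)**n*n**2 + 12*(-3)**n*n + 6*(-3)**n - 6.

S(n) = 3*(-3)**n*n**3 + 12*(-3)**n*n**2 + 12*(-3)**n*n + 6*(-3)**n - 6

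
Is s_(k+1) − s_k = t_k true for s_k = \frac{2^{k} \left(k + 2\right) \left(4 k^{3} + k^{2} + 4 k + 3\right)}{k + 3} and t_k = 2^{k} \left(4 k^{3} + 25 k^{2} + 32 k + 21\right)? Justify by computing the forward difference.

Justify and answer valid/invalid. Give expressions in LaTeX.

s_(k+1) = 2**(k + 1)*(k + 3)*(4*k + 4*(k + 1)**3 + (k + 1)**2 + 7)/(k + 4)
s_(k+1) − s_k = 2**k*(4*k**5 + 49*k**4 + 222*k**3 + 439*k**2 + 418*k + 192)/(k**2 + 7*k + 12)
(s_(k+1) − s_k) − t_k = 2**k*(-4*k**4 - 33*k**3 - 106*k**2 - 113*k - 60)/(k**2 + 7*k + 12)

Invalid: residual \frac{2^{k} \left(- 4 k^{4} - 33 k^{3} - 106 k^{2} - 113 k - 60\right)}{k^{2} + 7 k + 12} ≠ 0.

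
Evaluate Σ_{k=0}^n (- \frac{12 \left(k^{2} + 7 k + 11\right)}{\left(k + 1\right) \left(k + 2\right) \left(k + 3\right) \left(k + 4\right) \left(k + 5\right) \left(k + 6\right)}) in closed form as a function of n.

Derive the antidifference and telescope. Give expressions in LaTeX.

t_(k+1)/t_k = (k + 1)*(7*k + (k + 1)**2 + 18)/((k + 7)*(k**2 + 7*k + 11)).
Take A(k)=k + 1, B(k)=k + 7, C(k)=k**2 + 7*k + 11.
Key eq: (k + 1)·f(k+1) = (k + 6)·f(k) + (k**2 + 7*k + 11).
d = 5 from the (1,1,2) case.
Solving with deg f ≤ 5: f(k) = k*(k + 2)*(k + 4)*(k**2 + 9*k + 23)/45.
So s_k = (B(k−1)f/C)·t_k = (k*(k + 2)*(k + 4)*(k + 6)*(k**2 + 9*k + 23)/(45*(k**2 + 7*k + 11)))·t_k = 4*k*(-k**2 - 9*k - 23)/(15*(k**3 + 9*k**2 + 23*k + 15)).
s_(k+1) − s_k = 12*(-k**2 - 7*k - 11)/(k**6 + 21*k**5 + 175*k**4 + 735*k**3 + 1624*k**2 + 1764*k + 720) = t_k.
Evaluate: s_(n+1) = 4*(-n**3 - 12*n**2 - 44*n - 33)/(15*(n**3 + 12*n**2 + 44*n + 48)); subtract s_(0) = 0 ⇒ S(n) = 4*(-n**3 - 12*n**2 - 44*n - 33)/(15*(n**3 + 12*n**2 + 44*n + 48)).

S(n) = \frac{4 \left(- n^{3} - 12 n^{2} - 44 n - 33\right)}{15 \left(n^{3} + 12 n^{2} + 44 n + 48\right)}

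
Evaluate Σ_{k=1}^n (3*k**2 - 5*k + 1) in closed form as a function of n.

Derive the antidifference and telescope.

Ratio r(k) = (3*k**2 + k - 1)/(3*k**2 - 5*k + 1).
Factor: A=1; B=1; C=k**2 - 5*k/3 + 1/3.
Solve (1)·f(k+1) − (1)·f(k) = k**2 - 5*k/3 + 1/3.
d = 3 from the (0,0,2) case.
Coefficient equations give f(k) = k*(k - 2)**2/3.
Certificate R = B(k−1)f/C = k*(k - 2)**2/(3*k**2 - 5*k + 1) gives s_k = k*(k**2 - 4*k + 4).
Check: Δs_k = 3*k**2 - 5*k + 1. ✓
s_(n+1) = n**3 - n**2 - n + 1 and s_(1) = 1, so S(n) = n*(n**2 - n - 1).

S(n) = n*(n**2 - n - 1)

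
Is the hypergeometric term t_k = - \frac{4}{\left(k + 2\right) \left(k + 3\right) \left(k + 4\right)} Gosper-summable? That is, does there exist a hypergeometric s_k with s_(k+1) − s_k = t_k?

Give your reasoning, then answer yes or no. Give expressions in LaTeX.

Yes. s_k = \frac{k \left(- k - 5\right)}{3 \left(k + 2\right) \left(k + 3\right)}.

Step 1: r(k) = (k + 2)/(k + 5).
Gosper form: A/B · C(k+1)/C(k) with A=k + 2, B=k + 5, C=1.
Solve (k + 2)·f(k+1) − (k + 4)·f(k) = 1.
deg f ≤ 2 (via 1,1,0).
Coefficient equations give f(k) = k*(k + 5)/12.
Get s_k = R·t_k = k*(-k - 5)/(3*(k + 2)*(k + 3)) with R(k) = B(k−1)f(k)/C(k) = k*(k + 4)*(k + 5)/12.
Δs = -4/(k**3 + 9*k**2 + 26*k + 24), as required.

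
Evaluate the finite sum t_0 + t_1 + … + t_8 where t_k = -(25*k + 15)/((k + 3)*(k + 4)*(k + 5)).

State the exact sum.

r(k) = (k + 3)*(5*k + 8)/((k + 6)*(5*k + 3)) after simplifying.
So A=k + 3 and B=k + 6, with C=k + 3/5.
Need (k + 3)·f(k+1) − (k + 5)·f(k) = k + 3/5.
d = 2 from the (1,1,1) case.
A polynomial solution: f(k) = k*(3*k + 1)/20.
R(k) = B(k−1)·f(k)/C(k) = k*(k + 5)*(3*k + 1)/(4*(5*k + 3)); s_k = R·t_k = -5*k*(3*k + 1)/(4*(k + 3)*(k + 4)).
Δs = 5*(-5*k - 3)/(k**3 + 12*k**2 + 47*k + 60), as required.
Σ_(k=0)^(8) t_k = s_(9) − s_(0) = -105/52 − (0) = -105/52.

Σ = -105/52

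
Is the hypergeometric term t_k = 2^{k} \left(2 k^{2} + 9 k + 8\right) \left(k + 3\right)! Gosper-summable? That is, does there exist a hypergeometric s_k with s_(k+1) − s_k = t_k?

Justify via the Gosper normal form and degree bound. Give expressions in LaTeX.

r(k) = 2*(2*k**3 + 21*k**2 + 71*k + 76)/(2*k**2 + 9*k + 8) after simplifying.
A = 2*k + 8, B = 1, C = k**2 + 9*k/2 + 4.
Set up (2*k + 8)·f(k+1) − (1)·f(k) − (k**2 + 9*k/2 + 4) = 0.
Degrees (1,0,2) ⇒ d ≤ 1.
Match coefficients ⇒ f(k) = k/2.
Certificate R = B(k−1)f/C = k/(2*k**2 + 9*k + 8) gives s_k = 2**k*k*factorial(k + 3).
Verify: 2**k*(2*k**2 + 9*k + 8)*factorial(k + 3) matches t_k.

Yes. s_k = 2^{k} k \left(k + 3\right)!.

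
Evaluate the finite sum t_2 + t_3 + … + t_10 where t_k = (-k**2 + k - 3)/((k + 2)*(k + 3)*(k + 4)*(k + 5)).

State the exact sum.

Σ = -139/3640

Ratio r(k) = (k + 2)*(-k + (k + 1)**2 + 2)/((k + 6)*(k**2 - k + 3)).
So A=k + 2 and B=k + 6, with C=k**2 - k + 3.
Key eq: (k + 2)·f(k+1) = (k + 5)·f(k) + (k**2 - k + 3).
d = 3 from the (1,1,2) case.
Coefficient equations give f(k) = k*(k**2 + k + 10)/8.
Get s_k = R·t_k = k*(-k**2 - k - 10)/(8*(k + 2)*(k + 3)*(k + 4)) with R(k) = B(k−1)f(k)/C(k) = k*(k + 5)*(k**2 + k + 10)/(8*(k**2 - k + 3)).
Check: Δs_k = (-k**2 + k - 3)/(k**4 + 14*k**3 + 71*k**2 + 154*k + 120). ✓
Sum = s_(11) − s_(2); s_(11) = -781/10920, s_(2) = -1/30 ⇒ -139/3640.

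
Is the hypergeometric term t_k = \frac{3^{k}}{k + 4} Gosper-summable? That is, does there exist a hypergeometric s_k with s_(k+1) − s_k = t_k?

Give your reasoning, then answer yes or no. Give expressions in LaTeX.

r(k) = 3*(k + 4)/(k + 5) after simplifying.
A = 3*k + 12, B = k + 5, C = 1.
Key eq: (3*k + 12)·f(k+1) = (k + 4)·f(k) + (1).
Bound: deg f ≤ -1.
Bound -1 < 0, so the key equation has no polynomial solution.

No — key equation has no polynomial f.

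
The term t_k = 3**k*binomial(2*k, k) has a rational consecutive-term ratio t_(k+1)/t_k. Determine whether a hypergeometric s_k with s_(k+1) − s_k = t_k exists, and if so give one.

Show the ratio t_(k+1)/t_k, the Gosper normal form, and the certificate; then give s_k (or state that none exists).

not Gosper-summable; s_k does not exist

t_(k+1)/t_k = 6*(2*k + 1)/(k + 1).
So A=12*k + 6 and B=k + 1, with C=1.
Solve (12*k + 6)·f(k+1) − (k)·f(k) = 1.
From deg A=1, deg B=1, deg C=0: d=-1.
d = -1 < 0 ⇒ no nonzero polynomial f; not summable.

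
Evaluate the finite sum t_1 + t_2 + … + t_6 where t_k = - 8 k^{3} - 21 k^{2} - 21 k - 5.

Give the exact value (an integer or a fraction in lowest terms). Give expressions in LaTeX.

Σ = -5910

t_(k+1)/t_k = (8*k**3 + 45*k**2 + 87*k + 55)/(8*k**3 + 21*k**2 + 21*k + 5).
A = 1, B = 1, C = k**3 + 21*k**2/8 + 21*k/8 + 5/8.
Need (1)·f(k+1) − (1)·f(k) = k**3 + 21*k**2/8 + 21*k/8 + 5/8.
deg f ≤ 4 (via 0,0,3).
Match coefficients ⇒ f(k) = k*(2*k - 1)*(k**2 + 2*k + 2)/8.
So s_k = (B(k−1)f/C)·t_k = (k*(2*k - 1)*(k**2 + 2*k + 2)/(8*k**3 + 21*k**2 + 21*k + 5))·t_k = k*(-2*k**3 - 3*k**2 - 2*k + 2).
Check: Δs_k = -8*k**3 - 21*k**2 - 21*k - 5. ✓
Sum = s_(7) − s_(1); s_(7) = -5915, s_(1) = -5 ⇒ -5910.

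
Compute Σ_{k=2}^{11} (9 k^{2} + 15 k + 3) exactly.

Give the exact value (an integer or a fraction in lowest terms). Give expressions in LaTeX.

The ratio is (3*k**2 + 11*k + 9)/(3*k**2 + 5*k + 1).
Factor: A=1; B=1; C=k**2 + 5*k/3 + 1/3.
f must satisfy (1)·f(k+1) − (1)·f(k) = k**2 + 5*k/3 + 1/3.
Degrees (0,0,2) ⇒ d ≤ 3.
A polynomial solution: f(k) = k*(k**2 + k - 1)/3.
So s_k = (B(k−1)f/C)·t_k = (k*(k**2 + k - 1)/(3*k**2 + 5*k + 1))·t_k = 3*k*(k**2 + k - 1).
s_(k+1) − s_k = 9*k**2 + 15*k + 3 = t_k.
Evaluate s at k=12 and k=2: 5580 and 30; difference 5550.

Σ = 5550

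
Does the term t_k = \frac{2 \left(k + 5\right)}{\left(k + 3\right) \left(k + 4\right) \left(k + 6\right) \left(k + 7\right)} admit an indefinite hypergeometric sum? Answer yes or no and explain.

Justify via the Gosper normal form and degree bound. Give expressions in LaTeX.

Yes. s_k = \frac{k \left(k + 9\right)}{18 \left(k^{2} + 9 k + 18\right)}.

The ratio is (k + 3)*(k + 6)**2/((k + 5)**2*(k + 8)).
Take A(k)=k + 3, B(k)=k + 8, C(k)=k**2 + 10*k + 25.
f must satisfy (k + 3)·f(k+1) − (k + 7)·f(k) = k**2 + 10*k + 25.
deg f ≤ 4 (via 1,1,2).
Coefficient equations give f(k) = k*(k + 4)*(k + 5)*(k + 9)/36.
So s_k = (B(k−1)f/C)·t_k = (k*(k + 4)*(k + 7)*(k + 9)/(36*(k + 5)))·t_k = k*(k + 9)/(18*(k**2 + 9*k + 18)).
Δs = 2*(k + 5)/(k**4 + 20*k**3 + 145*k**2 + 450*k + 504), as required.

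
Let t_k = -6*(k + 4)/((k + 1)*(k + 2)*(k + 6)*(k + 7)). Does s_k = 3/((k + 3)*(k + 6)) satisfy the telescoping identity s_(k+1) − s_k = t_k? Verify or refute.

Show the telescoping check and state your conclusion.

Invalid: residual 6*(3*k**2 + 23*k + 38)/(k**6 + 23*k**5 + 207*k**4 + 925*k**3 + 2144*k**2 + 2412*k + 1008) ≠ 0.

s_(k+1) = 3/((k + 4)*(k + 7))
s_(k+1) − s_k = 6*(-k - 5)/(k**4 + 20*k**3 + 145*k**2 + 450*k + 504)
(s_(k+1) − s_k) − t_k = 6*(3*k**2 + 23*k + 38)/(k**6 + 23*k**5 + 207*k**4 + 925*k**3 + 2144*k**2 + 2412*k + 1008)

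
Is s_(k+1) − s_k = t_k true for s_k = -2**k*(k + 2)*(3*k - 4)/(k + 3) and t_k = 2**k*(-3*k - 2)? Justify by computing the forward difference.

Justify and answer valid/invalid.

Invalid: residual 2**k*(3*k**2 + 8*k + 10)/(k**2 + 7*k + 12) ≠ 0.

s_(k+1) = -2**(k + 1)*(k + 3)*(3*k - 1)/(k + 4)
s_(k+1) − s_k = 2**k*(-3*k**3 - 20*k**2 - 42*k - 14)/(k**2 + 7*k + 12)
(s_(k+1) − s_k) − t_k = 2**k*(3*k**2 + 8*k + 10)/(k**2 + 7*k + 12)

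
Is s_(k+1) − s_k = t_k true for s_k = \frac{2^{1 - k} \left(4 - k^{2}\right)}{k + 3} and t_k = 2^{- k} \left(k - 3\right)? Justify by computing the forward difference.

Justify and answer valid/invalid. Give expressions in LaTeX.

Invalid: residual \frac{2^{- k} \left(- k^{2} - 2 k + 13\right)}{k^{2} + 7 k + 12} ≠ 0.

s_(k+1) = (4 - (k + 1)**2)/(2**k*(k + 4))
s_(k+1) − s_k = (k**3 + 3*k**2 - 11*k - 23)/(2**k*(k**2 + 7*k + 12))
(s_(k+1) − s_k) − t_k = (-k**2 - 2*k + 13)/(2**k*(k**2 + 7*k + 12))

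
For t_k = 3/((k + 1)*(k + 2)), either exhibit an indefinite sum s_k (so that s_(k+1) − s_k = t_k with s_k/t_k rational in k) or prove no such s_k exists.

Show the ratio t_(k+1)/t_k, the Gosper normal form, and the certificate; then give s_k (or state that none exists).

The ratio is (k + 1)/(k + 3).
So A=k + 1 and B=k + 3, with C=1.
Set up (k + 1)·f(k+1) − (k + 2)·f(k) − (1) = 0.
deg f ≤ 1 (via 1,1,0).
Match coefficients ⇒ f(k) = k.
So s_k = (B(k−1)f/C)·t_k = (k*(k + 2))·t_k = 3*k/(k + 1).
Δs = 3/(k**2 + 3*k + 2), as required.

s_k = 3*k/(k + 1)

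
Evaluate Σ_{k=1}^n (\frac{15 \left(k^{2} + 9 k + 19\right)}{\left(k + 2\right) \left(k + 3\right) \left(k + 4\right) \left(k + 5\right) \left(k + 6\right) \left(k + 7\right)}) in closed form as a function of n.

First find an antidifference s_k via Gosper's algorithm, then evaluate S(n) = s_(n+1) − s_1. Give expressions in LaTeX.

Step 1: r(k) = (k + 2)*(9*k + (k + 1)**2 + 28)/((k + 8)*(k**2 + 9*k + 19)).
Normal form (A,B,C) = (k + 2, k + 8, k**2 + 9*k + 19).
Solve (k + 2)·f(k+1) − (k + 7)·f(k) = k**2 + 9*k + 19.
Bound: deg f ≤ 5.
Coefficient equations give f(k) = k*(k + 3)*(k + 5)*(k**2 + 12*k + 44)/144.
So s_k = (B(k−1)f/C)·t_k = (k*(k + 3)*(k + 5)*(k + 7)*(k**2 + 12*k + 44)/(144*(k**2 + 9*k + 19)))·t_k = 5*k*(k**2 + 12*k + 44)/(48*(k**3 + 12*k**2 + 44*k + 48)).
Check: Δs_k = 15*(k**2 + 9*k + 19)/(k**6 + 27*k**5 + 295*k**4 + 1665*k**3 + 5104*k**2 + 8028*k + 5040). ✓
Telescope: S(n) = s_(n+1) − s_(1) = 5*(n**3 + 15*n**2 + 71*n + 57)/(48*(n**3 + 15*n**2 + 71*n + 105)) − (19/336) = n*(n**2 + 15*n + 71)/(21*(n**3 + 15*n**2 + 71*n + 105)).

S(n) = \frac{n \left(n^{2} + 15 n + 71\right)}{21 \left(n^{3} + 15 n^{2} + 71 n + 105\right)}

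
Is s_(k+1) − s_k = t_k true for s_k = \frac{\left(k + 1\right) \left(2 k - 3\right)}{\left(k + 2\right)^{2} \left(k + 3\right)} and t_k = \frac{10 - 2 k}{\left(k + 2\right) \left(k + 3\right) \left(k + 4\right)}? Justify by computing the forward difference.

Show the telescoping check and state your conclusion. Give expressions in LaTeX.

s_(k+1) = (k + 2)*(2*k - 1)/((k + 3)**2*(k + 4))
s_(k+1) − s_k = (-(k + 1)*(k + 3)*(k + 4)*(2*k - 3) + (k + 2)**3*(2*k - 1))/((k + 2)**2*(k + 3)**2*(k + 4))
(s_(k+1) − s_k) − t_k = (4*k**2 - k - 32)/(k**5 + 14*k**4 + 77*k**3 + 208*k**2 + 276*k + 144)

Invalid: residual \frac{4 k^{2} - k - 32}{k^{5} + 14 k^{4} + 77 k^{3} + 208 k^{2} + 276 k + 144} ≠ 0.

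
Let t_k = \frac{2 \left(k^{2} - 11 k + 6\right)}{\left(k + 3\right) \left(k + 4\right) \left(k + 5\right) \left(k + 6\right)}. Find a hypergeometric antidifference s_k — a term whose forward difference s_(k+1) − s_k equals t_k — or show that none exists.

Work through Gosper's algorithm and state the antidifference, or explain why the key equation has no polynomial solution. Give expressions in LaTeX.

Step 1: r(k) = -(k + 3)*(11*k - (k + 1)**2 + 5)/((k + 7)*(k**2 - 11*k + 6)).
A = k + 3, B = k + 7, C = k**2 - 11*k + 6.
Need (k + 3)·f(k+1) − (k + 6)·f(k) = k**2 - 11*k + 6.
Bound: deg f ≤ 3.
Coefficient equations give f(k) = k*(k**2 - 48*k + 167)/60.
Certificate R = B(k−1)f/C = k*(k + 6)*(k**2 - 48*k + 167)/(60*(k**2 - 11*k + 6)) gives s_k = k*(k**2 - 48*k + 167)/(30*(k + 3)*(k + 4)*(k + 5)).
s_(k+1) − s_k = 2*(k**2 - 11*k + 6)/(k**4 + 18*k**3 + 119*k**2 + 342*k + 360) = t_k.

s_k = \frac{k \left(k^{2} - 48 k + 167\right)}{30 \left(k + 3\right) \left(k + 4\right) \left(k + 5\right)}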